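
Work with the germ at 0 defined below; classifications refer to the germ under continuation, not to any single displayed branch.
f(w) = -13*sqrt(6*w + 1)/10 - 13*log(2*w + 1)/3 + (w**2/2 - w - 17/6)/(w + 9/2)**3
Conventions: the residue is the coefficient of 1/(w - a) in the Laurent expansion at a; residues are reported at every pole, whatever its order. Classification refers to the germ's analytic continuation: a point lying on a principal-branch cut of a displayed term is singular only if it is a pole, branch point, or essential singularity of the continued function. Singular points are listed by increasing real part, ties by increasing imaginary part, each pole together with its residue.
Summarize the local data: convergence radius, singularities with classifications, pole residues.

Denominator factor (w + 9/2)^3: pole of order 3 at -9/2, modulus 9/2.
Branch term (-13/3)*log(1 - w/(-1/2)): its argument vanishes at w = -1/2, a logarithmic branch point, modulus 1/2.
Branch term (-13/10)*sqrt(1 - w/(-1/6)): its argument vanishes at w = -1/6, a square-root branch point, modulus 1/6.
The radius of convergence is the smallest modulus among the singular points: 1/6.
The branch terms are analytic at -9/2 and contribute nothing to the residue; only the rational part matters.
At the order-3 pole -9/2 set g(w) = (w - (-9/2))^3*(rational part) = w**2/2 - w - 17/6.
Order-3 pole: residue = g''(a)/2; g''(-9/2) = 1, so the residue is 1/2.
List the singular points by increasing real part (a conjugate pair: the negative imaginary part first).

Radius of convergence at 0: 1/6.
At -9/2: a pole of order 3; residue 1/2.
At -1/2: a logarithmic branch point.
At -1/6: an algebraic (square-root) branch point.


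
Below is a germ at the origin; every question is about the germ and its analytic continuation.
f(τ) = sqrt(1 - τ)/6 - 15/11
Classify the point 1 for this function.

The term (1/6)*sqrt(1 - τ/(1)) has argument 1 - 1/(1) = 0 at 1: a square-root (algebraic, two-sheeted) branch point; the remaining terms are analytic or single-valued there.

The point is an algebraic (square-root) branch point.


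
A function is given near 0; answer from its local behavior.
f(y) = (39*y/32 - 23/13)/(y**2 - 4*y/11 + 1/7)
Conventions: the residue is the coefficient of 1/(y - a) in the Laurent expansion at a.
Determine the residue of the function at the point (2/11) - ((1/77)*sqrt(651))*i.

The factor y**2 - 4*y/11 + 1/7 splits as (y - a)(y - a') with a = (2/11) - ((1/77)*sqrt(651))*i, a' = (2/11) + ((1/77)*sqrt(651))*i. At the order-1 pole a set g(y) = (y - a)*f(y) = [39*y/32 - 23/13] / (y - a').
Simple pole: residue = g(a) at a = (2/11) - ((1/77)*sqrt(651))*i, which is (39/64) - ((3541/38688)*sqrt(651))*i.

The residue is (39/64) - ((3541/38688)*sqrt(651))*i.


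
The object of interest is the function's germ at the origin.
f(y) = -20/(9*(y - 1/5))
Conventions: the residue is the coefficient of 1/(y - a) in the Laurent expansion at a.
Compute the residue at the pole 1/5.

At the order-1 pole 1/5 set g(y) = (y - (1/5))*f(y) = -20/9.
Simple pole: residue = g(a) at a = 1/5, which is -20/9.

The residue is -20/9.


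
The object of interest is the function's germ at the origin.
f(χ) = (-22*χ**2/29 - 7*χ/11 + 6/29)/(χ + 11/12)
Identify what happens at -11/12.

The denominator factor χ + 11/12 vanishes at -11/12 and appears to the power 1; the numerator there equals 11/72, nonzero, and no other factor vanishes.
Hence a pole whose order is the multiplicity, 1.

The point is a pole of order 1.


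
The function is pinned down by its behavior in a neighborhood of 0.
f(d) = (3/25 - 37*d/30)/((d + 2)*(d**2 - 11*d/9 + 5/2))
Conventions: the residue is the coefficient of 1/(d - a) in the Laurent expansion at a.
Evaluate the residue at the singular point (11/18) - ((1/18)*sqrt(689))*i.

The factor d**2 - 11*d/9 + 5/2 splits as (d - a)(d - a') with a = (11/18) - ((1/18)*sqrt(689))*i, a' = (11/18) + ((1/18)*sqrt(689))*i. At the order-1 pole a set g(d) = (d - a)*f(d) = [(3/25 - 37*d/30)/(d + 2)] / (d - a').
Simple pole: residue = g(a) at a = (11/18) - ((1/18)*sqrt(689))*i, which is (-582/4025) - ((34647/5546450)*sqrt(689))*i.

The residue is (-582/4025) - ((34647/5546450)*sqrt(689))*i.


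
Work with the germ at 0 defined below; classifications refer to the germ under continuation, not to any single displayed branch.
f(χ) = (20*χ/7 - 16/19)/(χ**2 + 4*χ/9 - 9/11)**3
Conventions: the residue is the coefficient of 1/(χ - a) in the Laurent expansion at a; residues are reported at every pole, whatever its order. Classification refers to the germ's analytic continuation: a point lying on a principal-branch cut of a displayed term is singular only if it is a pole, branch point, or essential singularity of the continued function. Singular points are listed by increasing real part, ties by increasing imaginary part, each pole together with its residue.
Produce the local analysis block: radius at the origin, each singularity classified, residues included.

Radius of convergence at 0: -2/9 + (1/99)*sqrt(8503).
At -2/9 - (1/99)*sqrt(8503): a pole of order 3; residue (526343103/122862717922)*sqrt(8503).
At -2/9 + (1/99)*sqrt(8503): a pole of order 3; residue -(526343103/122862717922)*sqrt(8503).

Denominator factor (χ**2 + 4*χ/9 - 9/11)^3: discriminant 3092/891, real irrational roots -2/9 + (1/99)*sqrt(8503) and -2/9 - (1/99)*sqrt(8503); poles of order 3, moduli -2/9 + (1/99)*sqrt(8503) and 2/9 + (1/99)*sqrt(8503).
The radius of convergence is the smallest modulus among the singular points: -2/9 + (1/99)*sqrt(8503).
The factor χ**2 + 4*χ/9 - 9/11 splits as (χ - a)(χ - a') with a = -2/9 - (1/99)*sqrt(8503), a' = -2/9 + (1/99)*sqrt(8503). At the order-3 pole a set g(χ) = (χ - a)^3*f(χ) = [20*χ/7 - 16/19] / (χ - a')^3.
Order-3 pole: residue = g''(a)/2; g''(-2/9 - (1/99)*sqrt(8503)) = (526343103/61431358961)*sqrt(8503), so the residue is (526343103/122862717922)*sqrt(8503).
The factor χ**2 + 4*χ/9 - 9/11 splits as (χ - a)(χ - a') with a = -2/9 + (1/99)*sqrt(8503), a' = -2/9 - (1/99)*sqrt(8503). At the order-3 pole a set g(χ) = (χ - a)^3*f(χ) = [20*χ/7 - 16/19] / (χ - a')^3.
Order-3 pole: residue = g''(a)/2; g''(-2/9 + (1/99)*sqrt(8503)) = -(526343103/61431358961)*sqrt(8503), so the residue is -(526343103/122862717922)*sqrt(8503).
List the singular points by increasing real part (a conjugate pair: the negative imaginary part first).


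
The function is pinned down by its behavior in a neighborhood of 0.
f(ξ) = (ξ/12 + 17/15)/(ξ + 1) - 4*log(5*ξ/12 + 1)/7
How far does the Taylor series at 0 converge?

The radius of convergence is 1.

Denominator factor (ξ + 1): pole of order 1 at -1, modulus 1.
Branch term (-4/7)*log(1 - ξ/(-12/5)): its argument vanishes at ξ = -12/5, a logarithmic branch point, modulus 12/5.
The radius of convergence is the smallest modulus among the singular points: 1.


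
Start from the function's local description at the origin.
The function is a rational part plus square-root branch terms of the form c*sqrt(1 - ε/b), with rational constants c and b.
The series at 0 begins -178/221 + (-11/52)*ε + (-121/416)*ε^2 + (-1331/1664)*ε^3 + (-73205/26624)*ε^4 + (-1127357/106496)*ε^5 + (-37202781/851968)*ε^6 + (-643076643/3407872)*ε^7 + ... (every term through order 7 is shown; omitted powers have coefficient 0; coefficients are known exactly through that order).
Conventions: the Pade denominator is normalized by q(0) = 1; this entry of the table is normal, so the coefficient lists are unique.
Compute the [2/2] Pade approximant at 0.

The Pade approximant has numerator coefficients [-178/221, 1375/442, -6655/7072]; denominator coefficients [1, -33/8, 121/64].

Taylor coefficients needed (read off): a_0 = -178/221, a_1 = -11/52, a_2 = -121/416, a_3 = -1331/1664, a_4 = -73205/26624.
Write the denominator as Q(ε) = 1 + q1*ε + q2*ε^2. Requiring Q*f - P = O(ε^5) with deg P <= 2 kills the coefficients of ε^3..ε^4 in Q*f:
  ε^3: a_3 + q1*a_2 + q2*a_1 = 0, i.e. -1331/1664 + (-121/416)*q1 + (-11/52)*q2 = 0.
  ε^4: a_4 + q1*a_3 + q2*a_2 = 0, i.e. -73205/26624 + (-1331/1664)*q1 + (-121/416)*q2 = 0.
Solving this linear system: q1 = -33/8, q2 = 121/64.
The numerator is Q*f truncated at degree 2: P0 = a_0 = -178/221; P1 = a_1 + q1*a_0 = 1375/442; P2 = a_2 + q1*a_1 + q2*a_0 = -6655/7072.


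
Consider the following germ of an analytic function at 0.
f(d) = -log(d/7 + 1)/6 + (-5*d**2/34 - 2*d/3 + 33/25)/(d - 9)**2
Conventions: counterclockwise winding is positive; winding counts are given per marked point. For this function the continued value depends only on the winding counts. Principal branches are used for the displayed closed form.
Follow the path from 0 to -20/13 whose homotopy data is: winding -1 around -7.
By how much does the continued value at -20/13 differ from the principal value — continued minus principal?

The rational part is single-valued and drops out of the difference; each branch term changes only by its own monodromy.
(-1/6)*log(1 - d/(-7)): each positive loop around -7 adds 2*pi*i to the log, so winding -1 contributes (-1/6)*(-1)*2*pi*i = (1/3)*pi*i.
Summing the contributions at d = -20/13 gives (1/3)*pi*i.

Continued minus principal equals (1/3)*pi*i.


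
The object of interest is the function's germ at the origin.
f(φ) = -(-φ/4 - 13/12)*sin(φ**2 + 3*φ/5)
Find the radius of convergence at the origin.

The factor -sin(φ**2 + 3*φ/5) is entire and contributes no finite singular point.
The polynomial part has no poles.
No finite singular points: the Taylor series at 0 converges everywhere.

The radius of convergence is infinite.


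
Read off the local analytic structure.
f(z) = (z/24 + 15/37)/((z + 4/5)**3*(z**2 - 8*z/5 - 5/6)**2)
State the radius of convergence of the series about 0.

Denominator factor (z**2 - 8*z/5 - 5/6)^2: discriminant 442/75, real irrational roots 4/5 + (1/30)*sqrt(1326) and 4/5 - (1/30)*sqrt(1326); poles of order 2, moduli 4/5 + (1/30)*sqrt(1326) and -4/5 + (1/30)*sqrt(1326).
Denominator factor (z + 4/5)^3: pole of order 3 at -4/5, modulus 4/5.
The radius of convergence is the smallest modulus among the singular points: -4/5 + (1/30)*sqrt(1326).

The radius of convergence is -4/5 + (1/30)*sqrt(1326).


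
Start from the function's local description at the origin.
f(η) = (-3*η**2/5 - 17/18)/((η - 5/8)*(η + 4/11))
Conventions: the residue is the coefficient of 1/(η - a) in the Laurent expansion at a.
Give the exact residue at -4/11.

The residue is 44596/43065.

At the order-1 pole -4/11 set g(η) = (η - (-4/11))*f(η) = (-3*η**2/5 - 17/18)/(η - 5/8).
Simple pole: residue = g(a) at a = -4/11, which is 44596/43065.


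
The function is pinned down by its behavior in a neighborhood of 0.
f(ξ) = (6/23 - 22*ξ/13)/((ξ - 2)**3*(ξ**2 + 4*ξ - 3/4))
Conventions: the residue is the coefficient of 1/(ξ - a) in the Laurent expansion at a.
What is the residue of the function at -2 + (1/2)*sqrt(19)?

The residue is 119312/27246375 - (326744/517681125)*sqrt(19).

The factor ξ**2 + 4*ξ - 3/4 splits as (ξ - a)(ξ - a') with a = -2 + (1/2)*sqrt(19), a' = -2 - (1/2)*sqrt(19). At the order-1 pole a set g(ξ) = (ξ - a)*f(ξ) = [(6/23 - 22*ξ/13)/(ξ - 2)**3] / (ξ - a').
Simple pole: residue = g(a) at a = -2 + (1/2)*sqrt(19), which is 119312/27246375 - (326744/517681125)*sqrt(19).


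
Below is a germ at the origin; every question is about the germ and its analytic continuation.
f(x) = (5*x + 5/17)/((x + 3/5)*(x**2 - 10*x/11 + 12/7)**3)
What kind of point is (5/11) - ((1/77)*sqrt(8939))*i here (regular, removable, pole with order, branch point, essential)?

The point is a pole of order 3.

The denominator factor x**2 - 10*x/11 + 12/7 vanishes at (5/11) - ((1/77)*sqrt(8939))*i and appears to the power 3; the numerator there equals (480/187) - ((5/77)*sqrt(8939))*i, nonzero, and no other factor vanishes.
Hence a pole whose order is the multiplicity, 3.


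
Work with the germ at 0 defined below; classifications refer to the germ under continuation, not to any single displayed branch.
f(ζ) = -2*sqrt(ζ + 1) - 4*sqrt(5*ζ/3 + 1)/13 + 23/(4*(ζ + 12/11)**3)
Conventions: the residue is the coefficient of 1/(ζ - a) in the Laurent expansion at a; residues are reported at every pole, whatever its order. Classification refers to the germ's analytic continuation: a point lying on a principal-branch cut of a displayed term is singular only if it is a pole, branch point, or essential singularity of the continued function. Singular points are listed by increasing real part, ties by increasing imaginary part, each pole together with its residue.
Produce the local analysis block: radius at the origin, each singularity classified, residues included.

Radius of convergence at 0: 3/5.
At -12/11: a pole of order 3; residue 0.
At -1: an algebraic (square-root) branch point.
At -3/5: an algebraic (square-root) branch point.

Denominator factor (ζ + 12/11)^3: pole of order 3 at -12/11, modulus 12/11.
Branch term (-4/13)*sqrt(1 - ζ/(-3/5)): its argument vanishes at ζ = -3/5, a square-root branch point, modulus 3/5.
Branch term (-2)*sqrt(1 - ζ/(-1)): its argument vanishes at ζ = -1, a square-root branch point, modulus 1.
The radius of convergence is the smallest modulus among the singular points: 3/5.
The branch terms are analytic at -12/11 and contribute nothing to the residue; only the rational part matters.
At the order-3 pole -12/11 set g(ζ) = (ζ - (-12/11))^3*(rational part) = 23/4.
Order-3 pole: residue = g''(a)/2; g''(-12/11) = 0, so the residue is 0.
List the singular points by increasing real part (a conjugate pair: the negative imaginary part first).


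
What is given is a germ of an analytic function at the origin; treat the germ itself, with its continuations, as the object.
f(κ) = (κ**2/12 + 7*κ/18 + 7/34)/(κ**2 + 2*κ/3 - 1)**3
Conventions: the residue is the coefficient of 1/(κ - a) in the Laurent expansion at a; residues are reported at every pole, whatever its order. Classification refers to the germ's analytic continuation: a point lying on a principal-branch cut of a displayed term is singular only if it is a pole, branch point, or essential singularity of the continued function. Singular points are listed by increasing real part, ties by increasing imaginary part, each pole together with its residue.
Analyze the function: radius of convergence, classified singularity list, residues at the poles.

Radius of convergence at 0: -1/3 + (1/3)*sqrt(10).
At -1/3 - (1/3)*sqrt(10): a pole of order 3; residue -(2709/1088000)*sqrt(10).
At -1/3 + (1/3)*sqrt(10): a pole of order 3; residue (2709/1088000)*sqrt(10).


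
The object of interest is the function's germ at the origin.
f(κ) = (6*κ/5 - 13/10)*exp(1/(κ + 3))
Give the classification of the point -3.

The point is an essential singularity.

The exponent 1/(κ - (-3)) has a pole at -3, so exp(1/(κ - (-3))) takes every nonzero value near it: an essential singularity (not a pole of any order).


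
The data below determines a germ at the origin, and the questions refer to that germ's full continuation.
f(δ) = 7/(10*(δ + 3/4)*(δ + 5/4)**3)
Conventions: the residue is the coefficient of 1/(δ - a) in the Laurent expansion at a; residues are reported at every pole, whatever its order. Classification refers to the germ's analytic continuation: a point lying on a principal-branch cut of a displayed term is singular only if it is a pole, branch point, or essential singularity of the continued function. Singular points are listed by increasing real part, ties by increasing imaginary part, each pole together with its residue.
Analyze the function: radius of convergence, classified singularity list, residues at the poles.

Radius of convergence at 0: 3/4.
At -5/4: a pole of order 3; residue -28/5.
At -3/4: a pole of order 1; residue 28/5.

Denominator factor (δ + 5/4)^3: pole of order 3 at -5/4, modulus 5/4.
Denominator factor (δ + 3/4): pole of order 1 at -3/4, modulus 3/4.
The radius of convergence is the smallest modulus among the singular points: 3/4.
At the order-3 pole -5/4 set g(δ) = (δ - (-5/4))^3*f(δ) = 7/(10*(δ + 3/4)).
Order-3 pole: residue = g''(a)/2; g''(-5/4) = -56/5, so the residue is -28/5.
At the order-1 pole -3/4 set g(δ) = (δ - (-3/4))*f(δ) = 7/(10*(δ + 5/4)**3).
Simple pole: residue = g(a) at a = -3/4, which is 28/5.
List the singular points by increasing real part (a conjugate pair: the negative imaginary part first).


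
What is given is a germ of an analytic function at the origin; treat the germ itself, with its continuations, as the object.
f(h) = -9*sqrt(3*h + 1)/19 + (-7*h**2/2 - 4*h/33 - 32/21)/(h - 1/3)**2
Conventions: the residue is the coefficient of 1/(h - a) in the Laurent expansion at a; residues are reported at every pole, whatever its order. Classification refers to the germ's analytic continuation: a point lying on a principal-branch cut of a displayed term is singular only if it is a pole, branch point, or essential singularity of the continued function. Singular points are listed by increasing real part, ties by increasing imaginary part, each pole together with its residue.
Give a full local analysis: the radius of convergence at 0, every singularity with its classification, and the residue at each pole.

Radius of convergence at 0: 1/3.
At -1/3: an algebraic (square-root) branch point.
At 1/3: a pole of order 2; residue -27/11.

Denominator factor (h - 1/3)^2: pole of order 2 at 1/3, modulus 1/3.
Branch term (-9/19)*sqrt(1 - h/(-1/3)): its argument vanishes at h = -1/3, a square-root branch point, modulus 1/3.
The radius of convergence is the smallest modulus among the singular points: 1/3.
The branch term is analytic at 1/3 and contributes nothing to the residue; only the rational part matters.
At the order-2 pole 1/3 set g(h) = (h - (1/3))^2*(rational part) = -7*h**2/2 - 4*h/33 - 32/21.
Order-2 pole: residue = g'(a); g'(1/3) = -27/11, so the residue is -27/11.
List the singular points by increasing real part (a conjugate pair: the negative imaginary part first).


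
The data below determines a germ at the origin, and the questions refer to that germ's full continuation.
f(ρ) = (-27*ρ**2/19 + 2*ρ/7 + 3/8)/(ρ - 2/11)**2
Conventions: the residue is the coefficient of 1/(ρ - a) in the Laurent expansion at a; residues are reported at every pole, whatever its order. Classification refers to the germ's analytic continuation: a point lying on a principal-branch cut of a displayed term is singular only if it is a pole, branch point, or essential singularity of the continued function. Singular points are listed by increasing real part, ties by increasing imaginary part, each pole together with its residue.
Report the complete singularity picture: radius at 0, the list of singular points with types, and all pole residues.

Radius of convergence at 0: 2/11.
At 2/11: a pole of order 2; residue -338/1463.

Denominator factor (ρ - 2/11)^2: pole of order 2 at 2/11, modulus 2/11.
The radius of convergence is the smallest modulus among the singular points: 2/11.
At the order-2 pole 2/11 set g(ρ) = (ρ - (2/11))^2*f(ρ) = -27*ρ**2/19 + 2*ρ/7 + 3/8.
Order-2 pole: residue = g'(a); g'(2/11) = -338/1463, so the residue is -338/1463.


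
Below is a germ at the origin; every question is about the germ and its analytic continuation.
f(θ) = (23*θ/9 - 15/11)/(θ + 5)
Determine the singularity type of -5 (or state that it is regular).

The denominator factor θ + 5 vanishes at -5 and appears to the power 1; the numerator there equals -1400/99, nonzero, and no other factor vanishes.
Hence a pole whose order is the multiplicity, 1.

The point is a pole of order 1.


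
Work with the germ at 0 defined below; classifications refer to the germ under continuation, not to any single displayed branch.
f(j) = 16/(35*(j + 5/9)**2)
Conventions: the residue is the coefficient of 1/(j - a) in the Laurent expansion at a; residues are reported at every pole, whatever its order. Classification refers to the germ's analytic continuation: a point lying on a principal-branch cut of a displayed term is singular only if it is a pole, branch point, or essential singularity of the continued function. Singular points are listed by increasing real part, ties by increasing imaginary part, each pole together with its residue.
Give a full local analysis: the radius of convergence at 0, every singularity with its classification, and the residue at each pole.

Radius of convergence at 0: 5/9.
At -5/9: a pole of order 2; residue 0.

Denominator factor (j + 5/9)^2: pole of order 2 at -5/9, modulus 5/9.
The radius of convergence is the smallest modulus among the singular points: 5/9.
At the order-2 pole -5/9 set g(j) = (j - (-5/9))^2*f(j) = 16/35.
Order-2 pole: residue = g'(a); g'(-5/9) = 0, so the residue is 0.


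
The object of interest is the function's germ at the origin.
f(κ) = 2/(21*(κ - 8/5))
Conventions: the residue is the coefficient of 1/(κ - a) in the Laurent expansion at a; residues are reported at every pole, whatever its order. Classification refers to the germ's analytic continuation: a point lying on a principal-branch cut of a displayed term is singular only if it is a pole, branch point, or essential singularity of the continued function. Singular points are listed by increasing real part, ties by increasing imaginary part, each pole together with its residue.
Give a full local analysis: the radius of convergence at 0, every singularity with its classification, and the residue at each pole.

Denominator factor (κ - 8/5): pole of order 1 at 8/5, modulus 8/5.
The radius of convergence is the smallest modulus among the singular points: 8/5.
At the order-1 pole 8/5 set g(κ) = (κ - (8/5))*f(κ) = 2/21.
Simple pole: residue = g(a) at a = 8/5, which is 2/21.

Radius of convergence at 0: 8/5.
At 8/5: a pole of order 1; residue 2/21.


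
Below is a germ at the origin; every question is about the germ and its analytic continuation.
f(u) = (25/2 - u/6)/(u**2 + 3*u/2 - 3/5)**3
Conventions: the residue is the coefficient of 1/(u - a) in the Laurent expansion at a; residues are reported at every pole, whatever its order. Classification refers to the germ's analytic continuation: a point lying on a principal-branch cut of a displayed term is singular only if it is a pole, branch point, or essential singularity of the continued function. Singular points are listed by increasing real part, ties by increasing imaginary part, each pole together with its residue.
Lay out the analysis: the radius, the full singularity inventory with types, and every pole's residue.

Denominator factor (u**2 + 3*u/2 - 3/5)^3: discriminant 93/20, real irrational roots -3/4 + (1/20)*sqrt(465) and -3/4 - (1/20)*sqrt(465); poles of order 3, moduli -3/4 + (1/20)*sqrt(465) and 3/4 + (1/20)*sqrt(465).
The radius of convergence is the smallest modulus among the singular points: -3/4 + (1/20)*sqrt(465).
The factor u**2 + 3*u/2 - 3/5 splits as (u - a)(u - a') with a = -3/4 - (1/20)*sqrt(465), a' = -3/4 + (1/20)*sqrt(465). At the order-3 pole a set g(u) = (u - a)^3*f(u) = [25/2 - u/6] / (u - a')^3.
Order-3 pole: residue = g''(a)/2; g''(-3/4 - (1/20)*sqrt(465)) = -(40400/268119)*sqrt(465), so the residue is -(20200/268119)*sqrt(465).
The factor u**2 + 3*u/2 - 3/5 splits as (u - a)(u - a') with a = -3/4 + (1/20)*sqrt(465), a' = -3/4 - (1/20)*sqrt(465). At the order-3 pole a set g(u) = (u - a)^3*f(u) = [25/2 - u/6] / (u - a')^3.
Order-3 pole: residue = g''(a)/2; g''(-3/4 + (1/20)*sqrt(465)) = (40400/268119)*sqrt(465), so the residue is (20200/268119)*sqrt(465).
List the singular points by increasing real part (a conjugate pair: the negative imaginary part first).

Radius of convergence at 0: -3/4 + (1/20)*sqrt(465).
At -3/4 - (1/20)*sqrt(465): a pole of order 3; residue -(20200/268119)*sqrt(465).
At -3/4 + (1/20)*sqrt(465): a pole of order 3; residue (20200/268119)*sqrt(465).


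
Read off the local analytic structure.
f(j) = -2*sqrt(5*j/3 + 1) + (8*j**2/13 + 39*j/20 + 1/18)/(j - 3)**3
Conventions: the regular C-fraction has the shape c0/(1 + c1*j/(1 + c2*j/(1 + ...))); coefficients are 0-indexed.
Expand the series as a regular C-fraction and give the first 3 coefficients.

The regular C-fraction coefficients are [-973/486, -8461/9730, 3894906199/3210695670].

Taylor coefficients (expand at 0): a_0 = -973/486, a_1 = -8461/4860, a_2 = 28339/47385.
c0 = a_0 = -973/486. Peel one level at a time: if S = 1 + c*j/S' with S'(0) = 1, then c is the j-coefficient of S and S' = c*j/(S - 1).
S_1 = c0/f = 1 + (-8461/9730)*j + (3894906199/3692243100)*j^2 + ...; c1 = -8461/9730.
S_2 = c1*j/(S_1 - 1) = 1 + (3894906199/3210695670)*j + ...; c2 = 3894906199/3210695670.


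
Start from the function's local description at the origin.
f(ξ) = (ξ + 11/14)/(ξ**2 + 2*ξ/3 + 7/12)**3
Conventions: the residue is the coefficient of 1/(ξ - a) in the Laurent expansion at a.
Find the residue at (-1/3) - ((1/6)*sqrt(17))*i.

The residue is ((4617/34391)*sqrt(17))*i.

The factor ξ**2 + 2*ξ/3 + 7/12 splits as (ξ - a)(ξ - a') with a = (-1/3) - ((1/6)*sqrt(17))*i, a' = (-1/3) + ((1/6)*sqrt(17))*i. At the order-3 pole a set g(ξ) = (ξ - a)^3*f(ξ) = [ξ + 11/14] / (ξ - a')^3.
Order-3 pole: residue = g''(a)/2; g''((-1/3) - ((1/6)*sqrt(17))*i) = ((9234/34391)*sqrt(17))*i, so the residue is ((4617/34391)*sqrt(17))*i.


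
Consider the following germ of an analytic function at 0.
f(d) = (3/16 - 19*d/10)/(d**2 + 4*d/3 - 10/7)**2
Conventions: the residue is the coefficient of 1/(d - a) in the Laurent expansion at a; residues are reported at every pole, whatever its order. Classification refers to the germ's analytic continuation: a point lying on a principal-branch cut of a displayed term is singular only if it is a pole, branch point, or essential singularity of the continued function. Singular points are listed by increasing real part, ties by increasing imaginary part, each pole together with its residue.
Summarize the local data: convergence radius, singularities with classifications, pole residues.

Denominator factor (d**2 + 4*d/3 - 10/7)^2: discriminant 472/63, real irrational roots -2/3 + (1/21)*sqrt(826) and -2/3 - (1/21)*sqrt(826); poles of order 2, moduli -2/3 + (1/21)*sqrt(826) and 2/3 + (1/21)*sqrt(826).
The radius of convergence is the smallest modulus among the singular points: -2/3 + (1/21)*sqrt(826).
The factor d**2 + 4*d/3 - 10/7 splits as (d - a)(d - a') with a = -2/3 - (1/21)*sqrt(826), a' = -2/3 + (1/21)*sqrt(826). At the order-2 pole a set g(d) = (d - a)^2*f(d) = [3/16 - 19*d/10] / (d - a')^2.
Order-2 pole: residue = g'(a); g'(-2/3 - (1/21)*sqrt(826)) = (21987/4455680)*sqrt(826), so the residue is (21987/4455680)*sqrt(826).
The factor d**2 + 4*d/3 - 10/7 splits as (d - a)(d - a') with a = -2/3 + (1/21)*sqrt(826), a' = -2/3 - (1/21)*sqrt(826). At the order-2 pole a set g(d) = (d - a)^2*f(d) = [3/16 - 19*d/10] / (d - a')^2.
Order-2 pole: residue = g'(a); g'(-2/3 + (1/21)*sqrt(826)) = -(21987/4455680)*sqrt(826), so the residue is -(21987/4455680)*sqrt(826).
List the singular points by increasing real part (a conjugate pair: the negative imaginary part first).

Radius of convergence at 0: -2/3 + (1/21)*sqrt(826).
At -2/3 - (1/21)*sqrt(826): a pole of order 2; residue (21987/4455680)*sqrt(826).
At -2/3 + (1/21)*sqrt(826): a pole of order 2; residue -(21987/4455680)*sqrt(826).


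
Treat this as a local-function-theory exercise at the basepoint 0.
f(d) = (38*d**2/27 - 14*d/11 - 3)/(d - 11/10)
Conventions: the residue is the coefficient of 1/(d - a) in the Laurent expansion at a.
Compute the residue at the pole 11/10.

The residue is -3641/1350.

At the order-1 pole 11/10 set g(d) = (d - (11/10))*f(d) = 38*d**2/27 - 14*d/11 - 3.
Simple pole: residue = g(a) at a = 11/10, which is -3641/1350.


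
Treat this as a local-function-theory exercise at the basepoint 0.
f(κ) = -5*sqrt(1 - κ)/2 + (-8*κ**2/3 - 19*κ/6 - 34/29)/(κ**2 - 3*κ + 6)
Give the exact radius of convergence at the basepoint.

The radius of convergence is 1.

Denominator factor (κ**2 - 3*κ + 6): discriminant -15, complex-conjugate roots (3/2) + ((1/2)*sqrt(15))*i and (3/2) - ((1/2)*sqrt(15))*i; poles of order 1, moduli sqrt(6) and sqrt(6).
Branch term (-5/2)*sqrt(1 - κ/(1)): its argument vanishes at κ = 1, a square-root branch point, modulus 1.
The radius of convergence is the smallest modulus among the singular points: 1.


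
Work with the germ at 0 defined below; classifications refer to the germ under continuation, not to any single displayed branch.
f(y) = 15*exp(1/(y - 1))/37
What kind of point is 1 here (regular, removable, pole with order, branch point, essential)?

The exponent 1/(y - (1)) has a pole at 1, so exp(1/(y - (1))) takes every nonzero value near it: an essential singularity (not a pole of any order).

The point is an essential singularity.


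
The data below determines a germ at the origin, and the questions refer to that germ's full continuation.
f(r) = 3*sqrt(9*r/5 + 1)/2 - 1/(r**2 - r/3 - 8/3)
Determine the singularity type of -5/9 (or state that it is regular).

The point is an algebraic (square-root) branch point.

The term (3/2)*sqrt(1 - r/(-5/9)) has argument 1 - -5/9/(-5/9) = 0 at -5/9: a square-root (algebraic, two-sheeted) branch point; the remaining terms are analytic or single-valued there.


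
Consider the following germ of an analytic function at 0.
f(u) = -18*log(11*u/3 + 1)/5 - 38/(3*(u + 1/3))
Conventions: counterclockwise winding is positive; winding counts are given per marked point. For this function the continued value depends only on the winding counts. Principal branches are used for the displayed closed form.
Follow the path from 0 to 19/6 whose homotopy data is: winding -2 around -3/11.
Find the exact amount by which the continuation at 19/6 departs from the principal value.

The rational part is single-valued and drops out of the difference; each branch term changes only by its own monodromy.
(-18/5)*log(1 - u/(-3/11)): each positive loop around -3/11 adds 2*pi*i to the log, so winding -2 contributes (-18/5)*(-2)*2*pi*i = (72/5)*pi*i.
Summing the contributions at u = 19/6 gives (72/5)*pi*i.

Continued minus principal equals (72/5)*pi*i.


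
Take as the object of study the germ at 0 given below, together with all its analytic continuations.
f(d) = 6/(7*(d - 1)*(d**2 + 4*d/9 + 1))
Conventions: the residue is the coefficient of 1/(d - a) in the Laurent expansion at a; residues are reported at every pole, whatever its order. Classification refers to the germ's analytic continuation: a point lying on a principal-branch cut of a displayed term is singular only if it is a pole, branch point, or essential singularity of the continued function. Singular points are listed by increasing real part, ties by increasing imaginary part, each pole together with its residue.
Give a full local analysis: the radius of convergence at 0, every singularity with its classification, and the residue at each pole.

Radius of convergence at 0: 1.
At (-2/9) - ((1/9)*sqrt(77))*i: a pole of order 1; residue (-27/154) - ((27/1078)*sqrt(77))*i.
At (-2/9) + ((1/9)*sqrt(77))*i: a pole of order 1; residue (-27/154) + ((27/1078)*sqrt(77))*i.
At 1: a pole of order 1; residue 27/77.

Denominator factor (d**2 + 4*d/9 + 1): discriminant -308/81, complex-conjugate roots (-2/9) + ((1/9)*sqrt(77))*i and (-2/9) - ((1/9)*sqrt(77))*i; poles of order 1, moduli 1 and 1.
Denominator factor (d - 1): pole of order 1 at 1, modulus 1.
The radius of convergence is the smallest modulus among the singular points: 1.
The factor d**2 + 4*d/9 + 1 splits as (d - a)(d - a') with a = (-2/9) - ((1/9)*sqrt(77))*i, a' = (-2/9) + ((1/9)*sqrt(77))*i. At the order-1 pole a set g(d) = (d - a)*f(d) = [6/(7*(d - 1))] / (d - a').
Simple pole: residue = g(a) at a = (-2/9) - ((1/9)*sqrt(77))*i, which is (-27/154) - ((27/1078)*sqrt(77))*i.
The factor d**2 + 4*d/9 + 1 splits as (d - a)(d - a') with a = (-2/9) + ((1/9)*sqrt(77))*i, a' = (-2/9) - ((1/9)*sqrt(77))*i. At the order-1 pole a set g(d) = (d - a)*f(d) = [6/(7*(d - 1))] / (d - a').
Simple pole: residue = g(a) at a = (-2/9) + ((1/9)*sqrt(77))*i, which is (-27/154) + ((27/1078)*sqrt(77))*i.
At the order-1 pole 1 set g(d) = (d - (1))*f(d) = 6/(7*(d**2 + 4*d/9 + 1)).
Simple pole: residue = g(a) at a = 1, which is 27/77.
List the singular points by increasing real part (a conjugate pair: the negative imaginary part first).


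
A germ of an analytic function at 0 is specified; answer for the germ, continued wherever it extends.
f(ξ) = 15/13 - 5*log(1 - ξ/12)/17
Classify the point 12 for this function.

The point is a logarithmic branch point.

The term (-5/17)*log(1 - ξ/(12)) has argument 1 - 12/(12) = 0 at 12: a logarithmic (infinitely-sheeted) branch point; the remaining terms are analytic or single-valued there.


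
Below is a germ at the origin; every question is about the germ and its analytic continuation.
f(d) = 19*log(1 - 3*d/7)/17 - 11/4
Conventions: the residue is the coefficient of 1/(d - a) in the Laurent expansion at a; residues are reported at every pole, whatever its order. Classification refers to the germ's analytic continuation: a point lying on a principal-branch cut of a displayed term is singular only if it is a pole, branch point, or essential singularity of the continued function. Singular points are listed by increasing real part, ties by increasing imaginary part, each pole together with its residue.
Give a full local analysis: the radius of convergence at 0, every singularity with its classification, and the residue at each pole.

Branch term (19/17)*log(1 - d/(7/3)): its argument vanishes at d = 7/3, a logarithmic branch point, modulus 7/3.
The radius of convergence is the smallest modulus among the singular points: 7/3.

Radius of convergence at 0: 7/3.
At 7/3: a logarithmic branch point.


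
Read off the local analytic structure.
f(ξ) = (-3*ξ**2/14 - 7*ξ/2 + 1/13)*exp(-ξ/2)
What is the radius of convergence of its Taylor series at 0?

The radius of convergence is infinite.

The factor exp(-ξ/2) is entire and contributes no finite singular point.
The polynomial part has no poles.
No finite singular points: the Taylor series at 0 converges everywhere.


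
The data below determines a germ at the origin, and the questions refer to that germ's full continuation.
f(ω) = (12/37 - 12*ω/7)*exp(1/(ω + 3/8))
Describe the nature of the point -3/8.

The exponent 1/(ω - (-3/8)) has a pole at -3/8, so exp(1/(ω - (-3/8))) takes every nonzero value near it: an essential singularity (not a pole of any order).

The point is an essential singularity.


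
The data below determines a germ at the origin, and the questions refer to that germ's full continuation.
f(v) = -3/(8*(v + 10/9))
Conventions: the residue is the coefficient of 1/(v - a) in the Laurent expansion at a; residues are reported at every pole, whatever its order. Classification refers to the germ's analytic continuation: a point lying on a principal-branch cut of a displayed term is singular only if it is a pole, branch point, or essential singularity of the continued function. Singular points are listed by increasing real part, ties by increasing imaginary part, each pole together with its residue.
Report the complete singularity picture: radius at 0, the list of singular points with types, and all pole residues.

Radius of convergence at 0: 10/9.
At -10/9: a pole of order 1; residue -3/8.

Denominator factor (v + 10/9): pole of order 1 at -10/9, modulus 10/9.
The radius of convergence is the smallest modulus among the singular points: 10/9.
At the order-1 pole -10/9 set g(v) = (v - (-10/9))*f(v) = -3/8.
Simple pole: residue = g(a) at a = -10/9, which is -3/8.


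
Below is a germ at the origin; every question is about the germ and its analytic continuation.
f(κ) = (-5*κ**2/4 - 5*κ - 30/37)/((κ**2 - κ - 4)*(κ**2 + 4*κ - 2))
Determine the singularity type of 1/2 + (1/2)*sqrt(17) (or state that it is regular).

The denominator factor κ**2 - κ - 4 vanishes at 1/2 + (1/2)*sqrt(17) and appears to the power 1; the numerator there equals -2645/296 - (25/8)*sqrt(17), nonzero, and no other factor vanishes.
Hence a pole whose order is the multiplicity, 1.

The point is a pole of order 1.


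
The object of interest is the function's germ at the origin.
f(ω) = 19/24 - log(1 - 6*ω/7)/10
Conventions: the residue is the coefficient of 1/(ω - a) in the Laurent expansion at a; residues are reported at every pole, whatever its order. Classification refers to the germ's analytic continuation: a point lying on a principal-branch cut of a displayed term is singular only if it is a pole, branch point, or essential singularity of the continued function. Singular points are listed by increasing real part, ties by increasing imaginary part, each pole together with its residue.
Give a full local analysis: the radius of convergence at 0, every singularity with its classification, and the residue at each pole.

Branch term (-1/10)*log(1 - ω/(7/6)): its argument vanishes at ω = 7/6, a logarithmic branch point, modulus 7/6.
The radius of convergence is the smallest modulus among the singular points: 7/6.

Radius of convergence at 0: 7/6.
At 7/6: a logarithmic branch point.


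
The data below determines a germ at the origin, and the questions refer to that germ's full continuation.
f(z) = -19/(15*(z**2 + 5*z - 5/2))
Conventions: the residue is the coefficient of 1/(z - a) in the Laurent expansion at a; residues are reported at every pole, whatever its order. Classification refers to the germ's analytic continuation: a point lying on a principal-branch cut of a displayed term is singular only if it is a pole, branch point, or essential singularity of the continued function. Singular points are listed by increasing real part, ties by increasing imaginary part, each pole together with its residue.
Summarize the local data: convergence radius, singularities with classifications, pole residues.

Denominator factor (z**2 + 5*z - 5/2): discriminant 35, real irrational roots -5/2 + (1/2)*sqrt(35) and -5/2 - (1/2)*sqrt(35); poles of order 1, moduli -5/2 + (1/2)*sqrt(35) and 5/2 + (1/2)*sqrt(35).
The radius of convergence is the smallest modulus among the singular points: -5/2 + (1/2)*sqrt(35).
The factor z**2 + 5*z - 5/2 splits as (z - a)(z - a') with a = -5/2 - (1/2)*sqrt(35), a' = -5/2 + (1/2)*sqrt(35). At the order-1 pole a set g(z) = (z - a)*f(z) = [-19/15] / (z - a').
Simple pole: residue = g(a) at a = -5/2 - (1/2)*sqrt(35), which is (19/525)*sqrt(35).
The factor z**2 + 5*z - 5/2 splits as (z - a)(z - a') with a = -5/2 + (1/2)*sqrt(35), a' = -5/2 - (1/2)*sqrt(35). At the order-1 pole a set g(z) = (z - a)*f(z) = [-19/15] / (z - a').
Simple pole: residue = g(a) at a = -5/2 + (1/2)*sqrt(35), which is -(19/525)*sqrt(35).
List the singular points by increasing real part (a conjugate pair: the negative imaginary part first).

Radius of convergence at 0: -5/2 + (1/2)*sqrt(35).
At -5/2 - (1/2)*sqrt(35): a pole of order 1; residue (19/525)*sqrt(35).
At -5/2 + (1/2)*sqrt(35): a pole of order 1; residue -(19/525)*sqrt(35).


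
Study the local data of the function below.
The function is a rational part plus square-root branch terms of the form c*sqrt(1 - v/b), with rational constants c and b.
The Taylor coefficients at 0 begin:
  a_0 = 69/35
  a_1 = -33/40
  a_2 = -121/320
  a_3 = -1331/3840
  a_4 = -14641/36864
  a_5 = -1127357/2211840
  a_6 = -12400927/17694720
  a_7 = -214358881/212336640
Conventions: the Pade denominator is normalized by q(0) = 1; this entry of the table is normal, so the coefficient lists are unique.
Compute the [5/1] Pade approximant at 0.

The Pade approximant has numerator coefficients [69/35, -99/28, 121/160, 1331/7680, 14641/184320, 161051/4423680]; denominator coefficients [1, -11/8].

Taylor coefficients needed (read off): a_0 = 69/35, a_1 = -33/40, a_2 = -121/320, a_3 = -1331/3840, a_4 = -14641/36864, a_5 = -1127357/2211840, a_6 = -12400927/17694720.
Write the denominator as Q(v) = 1 + q1*v. Requiring Q*f - P = O(v^7) with deg P <= 5 kills the coefficients of v^6..v^6 in Q*f:
  v^6: a_6 + q1*a_5 = 0, i.e. -12400927/17694720 + (-1127357/2211840)*q1 = 0.
Solving this linear system: q1 = -11/8.
The numerator is Q*f truncated at degree 5: P0 = a_0 = 69/35; P1 = a_1 + q1*a_0 = -99/28; P2 = a_2 + q1*a_1 = 121/160; P3 = a_3 + q1*a_2 = 1331/7680; P4 = a_4 + q1*a_3 = 14641/184320; P5 = a_5 + q1*a_4 = 161051/4423680.
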